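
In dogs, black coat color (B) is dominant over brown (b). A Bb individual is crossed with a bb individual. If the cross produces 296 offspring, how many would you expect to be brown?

Punnett square for Bb × bb:
Offspring genotypes: 2 Bb, 2 bb
black: 2, brown: 2
brown: 2 out of 4 → fraction 1/2
Expected count = 1/2 × 296 = 148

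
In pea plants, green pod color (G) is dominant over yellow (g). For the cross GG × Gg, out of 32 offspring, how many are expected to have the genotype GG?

Punnett square for GG × Gg:
Offspring genotypes: 2 GG, 2 Gg
Total offspring: 4
Count with target: 2
Probability: 2/4 = 1/2
Expected count = 1/2 × 32 = 16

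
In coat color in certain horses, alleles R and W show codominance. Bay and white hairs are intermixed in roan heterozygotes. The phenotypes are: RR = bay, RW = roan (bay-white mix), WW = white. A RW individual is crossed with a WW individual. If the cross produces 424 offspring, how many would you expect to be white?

Punnett square for RW × WW:
Offspring genotypes: 2 RW, 2 WW
Phenotype counts: 2 roan (bay-white mix), 2 white
white: 2 out of 4 → fraction 1/2
Expected count = 1/2 × 424 = 212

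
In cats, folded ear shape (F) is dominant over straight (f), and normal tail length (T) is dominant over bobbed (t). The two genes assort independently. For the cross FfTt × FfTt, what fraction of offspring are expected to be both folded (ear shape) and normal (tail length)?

Dihybrid cross FfTt × FfTt — consider each gene separately:
ear shape: Ff × Ff → 1 FF, 2 Ff, 1 ff → 3 F_ : 1 ff (out of 4)
tail length: Tt × Tt → 1 TT, 2 Tt, 1 tt → 3 T_ : 1 tt (out of 4)
Looking for: folded (F_) and normal (T_)
P(folded) = 3/4, P(normal) = 3/4
P(both) = 3/4 × 3/4 = 9/16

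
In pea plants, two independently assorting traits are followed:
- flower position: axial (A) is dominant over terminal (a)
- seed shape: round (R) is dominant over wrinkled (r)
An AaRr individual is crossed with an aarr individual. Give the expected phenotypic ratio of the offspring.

Dihybrid cross AaRr × aarr — consider each gene separately:
flower position: Aa × aa → 2 Aa, 2 aa → 2 A_ : 2 aa (out of 4)
seed shape: Rr × rr → 2 Rr, 2 rr → 2 R_ : 2 rr (out of 4)
Combine (counts out of 4 × 4 = 16): axial/round (A_R_) = 2×2 = 4; axial/wrinkled (A_rr) = 2×2 = 4; terminal/round (aaR_) = 2×2 = 4; terminal/wrinkled (aarr) = 2×2 = 4
Phenotype counts (out of 16): 4 axial/round, 4 axial/wrinkled, 4 terminal/round, 4 terminal/wrinkled
Ratio: 1 axial/round : 1 axial/wrinkled : 1 terminal/round : 1 terminal/wrinkled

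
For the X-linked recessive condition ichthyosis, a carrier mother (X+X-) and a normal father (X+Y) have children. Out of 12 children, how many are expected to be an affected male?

Cross: X+X- × X+Y
Offspring: 1 X+X+, 1 X+Y, 1 X+X-, 1 X-Y
Probability of an affected male: 1/4
Expected count = 1/4 × 12 = 3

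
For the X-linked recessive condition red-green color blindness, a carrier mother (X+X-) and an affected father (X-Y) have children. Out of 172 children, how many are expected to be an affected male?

Cross: X+X- × X-Y
Offspring: 1 X+X-, 1 X+Y, 1 X-X-, 1 X-Y
Probability of an affected male: 1/4
Expected count = 1/4 × 172 = 43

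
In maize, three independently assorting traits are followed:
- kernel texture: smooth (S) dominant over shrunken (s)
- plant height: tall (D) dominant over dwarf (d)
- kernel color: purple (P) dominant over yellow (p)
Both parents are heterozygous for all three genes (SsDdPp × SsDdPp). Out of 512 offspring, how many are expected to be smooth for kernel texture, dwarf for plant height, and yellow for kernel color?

Trihybrid cross: SsDdPp × SsDdPp
Each trait segregates independently with a 3:1 phenotypic ratio, so each gene contributes 3/4 (dominant) or 1/4 (recessive).
Target: smooth (kernel texture), dwarf (plant height), yellow (kernel color)
Probability = product of independent per-trait probabilities
= 3/4 × 1/4 × 1/4 = 3/64
Expected count = 3/64 × 512 = 24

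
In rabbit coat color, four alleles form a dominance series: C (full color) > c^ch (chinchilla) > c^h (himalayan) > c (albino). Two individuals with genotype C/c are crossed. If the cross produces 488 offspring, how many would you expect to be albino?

Cross: C/c × C/c
Allele dominance: C > c^ch > c^h > c
Offspring genotypes: 1 C/C, 2 C/c, 1 c/c
Phenotype counts: 3 full color, 1 albino
albino: 1 out of 4 → fraction 1/4
Expected count = 1/4 × 488 = 122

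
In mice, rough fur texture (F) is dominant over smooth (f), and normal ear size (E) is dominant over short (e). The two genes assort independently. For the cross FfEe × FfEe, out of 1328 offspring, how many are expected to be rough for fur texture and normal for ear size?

Dihybrid cross FfEe × FfEe — consider each gene separately:
fur texture: Ff × Ff → 1 FF, 2 Ff, 1 ff → 3 F_ : 1 ff (out of 4)
ear size: Ee × Ee → 1 EE, 2 Ee, 1 ee → 3 E_ : 1 ee (out of 4)
Looking for: rough (F_) and normal (E_)
P(rough) = 3/4, P(normal) = 3/4
P(both) = 3/4 × 3/4 = 9/16
Expected count = 9/16 × 1328 = 747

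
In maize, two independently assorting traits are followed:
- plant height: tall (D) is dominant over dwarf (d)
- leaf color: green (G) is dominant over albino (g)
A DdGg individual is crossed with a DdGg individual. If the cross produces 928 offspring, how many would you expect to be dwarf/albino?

Dihybrid cross DdGg × DdGg — consider each gene separately:
plant height: Dd × Dd → 1 DD, 2 Dd, 1 dd → 3 D_ : 1 dd (out of 4)
leaf color: Gg × Gg → 1 GG, 2 Gg, 1 gg → 3 G_ : 1 gg (out of 4)
Combine (counts out of 4 × 4 = 16): tall/green (D_G_) = 3×3 = 9; tall/albino (D_gg) = 3×1 = 3; dwarf/green (ddG_) = 1×3 = 3; dwarf/albino (ddgg) = 1×1 = 1
Phenotype counts (out of 16): 9 tall/green, 3 tall/albino, 3 dwarf/green, 1 dwarf/albino
dwarf/albino: 1 out of 16 → fraction 1/16
Expected count = 1/16 × 928 = 58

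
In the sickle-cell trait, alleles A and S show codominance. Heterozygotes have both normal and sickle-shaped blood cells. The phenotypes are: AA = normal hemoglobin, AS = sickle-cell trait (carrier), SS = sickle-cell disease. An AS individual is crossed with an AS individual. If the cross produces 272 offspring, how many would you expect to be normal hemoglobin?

Punnett square for AS × AS:
Offspring genotypes: 1 AA, 2 AS, 1 SS
Phenotype counts: 1 normal hemoglobin, 2 sickle-cell trait (carrier), 1 sickle-cell disease
normal hemoglobin: 1 out of 4 → fraction 1/4
Expected count = 1/4 × 272 = 68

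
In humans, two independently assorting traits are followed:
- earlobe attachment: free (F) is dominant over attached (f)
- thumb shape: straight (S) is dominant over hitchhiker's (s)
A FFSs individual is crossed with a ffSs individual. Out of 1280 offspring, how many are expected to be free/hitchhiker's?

Dihybrid cross FFSs × ffSs — consider each gene separately:
earlobe attachment: FF × ff → 4 Ff → 4 F_ (out of 4)
thumb shape: Ss × Ss → 1 SS, 2 Ss, 1 ss → 3 S_ : 1 ss (out of 4)
Combine (counts out of 4 × 4 = 16): free/straight (F_S_) = 4×3 = 12; free/hitchhiker's (F_ss) = 4×1 = 4
Phenotype counts (out of 16): 12 free/straight, 4 free/hitchhiker's
free/hitchhiker's: 4 out of 16 → fraction 1/4
Expected count = 1/4 × 1280 = 320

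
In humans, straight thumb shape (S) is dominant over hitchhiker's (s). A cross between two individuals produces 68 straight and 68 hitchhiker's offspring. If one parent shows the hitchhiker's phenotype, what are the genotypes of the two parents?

Observed offspring: 68 straight, 68 hitchhiker's
The observed ratio simplifies to 1:1. One parent shows hitchhiker's, so its genotype must be ss. A 1:1 offspring split requires the other parent to be heterozygous (Ss).
Parent genotypes: ss × Ss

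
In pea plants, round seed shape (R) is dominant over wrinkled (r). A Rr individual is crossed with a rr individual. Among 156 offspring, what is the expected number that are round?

Punnett square for Rr × rr:
Offspring genotypes: 2 Rr, 2 rr
round: 2, wrinkled: 2
round: 2 out of 4 → fraction 1/2
Expected count = 1/2 × 156 = 78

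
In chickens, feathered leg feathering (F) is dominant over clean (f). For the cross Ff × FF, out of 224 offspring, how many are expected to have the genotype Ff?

Punnett square for Ff × FF:
Offspring genotypes: 2 FF, 2 Ff
Total offspring: 4
Count with target: 2
Probability: 2/4 = 1/2
Expected count = 1/2 × 224 = 112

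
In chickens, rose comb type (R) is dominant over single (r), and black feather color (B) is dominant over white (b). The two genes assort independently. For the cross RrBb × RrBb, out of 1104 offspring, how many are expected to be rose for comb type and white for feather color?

Dihybrid cross RrBb × RrBb — consider each gene separately:
comb type: Rr × Rr → 1 RR, 2 Rr, 1 rr → 3 R_ : 1 rr (out of 4)
feather color: Bb × Bb → 1 BB, 2 Bb, 1 bb → 3 B_ : 1 bb (out of 4)
Looking for: rose (R_) and white (bb)
P(rose) = 3/4, P(white) = 1/4
P(both) = 3/4 × 1/4 = 3/16
Expected count = 3/16 × 1104 = 207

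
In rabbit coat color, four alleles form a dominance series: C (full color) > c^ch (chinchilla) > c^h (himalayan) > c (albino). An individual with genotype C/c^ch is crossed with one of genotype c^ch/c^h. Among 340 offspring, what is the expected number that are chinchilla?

Cross: C/c^ch × c^ch/c^h
Allele dominance: C > c^ch > c^h > c
Offspring genotypes: 1 C/c^ch, 1 C/c^h, 1 c^ch/c^ch, 1 c^ch/c^h
Phenotype counts: 2 full color, 2 chinchilla
chinchilla: 2 out of 4 → fraction 1/2
Expected count = 1/2 × 340 = 170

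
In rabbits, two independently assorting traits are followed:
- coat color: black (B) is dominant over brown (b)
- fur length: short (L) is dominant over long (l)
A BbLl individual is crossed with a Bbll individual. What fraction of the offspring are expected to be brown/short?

Dihybrid cross BbLl × Bbll — consider each gene separately:
coat color: Bb × Bb → 1 BB, 2 Bb, 1 bb → 3 B_ : 1 bb (out of 4)
fur length: Ll × ll → 2 Ll, 2 ll → 2 L_ : 2 ll (out of 4)
Combine (counts out of 4 × 4 = 16): black/short (B_L_) = 3×2 = 6; black/long (B_ll) = 3×2 = 6; brown/short (bbL_) = 1×2 = 2; brown/long (bbll) = 1×2 = 2
Phenotype counts (out of 16): 6 black/short, 6 black/long, 2 brown/short, 2 brown/long
brown/short: 2 out of 16
Probability: 2/16 = 1/8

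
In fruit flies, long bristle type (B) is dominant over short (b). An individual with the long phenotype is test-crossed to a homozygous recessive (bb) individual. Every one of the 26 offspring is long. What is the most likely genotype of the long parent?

Test cross: ? × bb
All offspring are long.
If the unknown parent were heterozygous (Bb), about half of 26 offspring would be short; none are. The unknown parent is most likely homozygous dominant (BB).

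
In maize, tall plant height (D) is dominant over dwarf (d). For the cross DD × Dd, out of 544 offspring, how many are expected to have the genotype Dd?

Punnett square for DD × Dd:
Offspring genotypes: 2 DD, 2 Dd
Total offspring: 4
Count with target: 2
Probability: 2/4 = 1/2
Expected count = 1/2 × 544 = 272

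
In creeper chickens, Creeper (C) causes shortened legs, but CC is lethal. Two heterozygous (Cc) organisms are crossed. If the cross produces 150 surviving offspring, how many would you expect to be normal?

Cross: Cc × Cc
Punnett square offspring (before lethality): 1 CC, 2 Cc, 1 cc
The CC genotype is lethal (embryos die); surviving offspring: 2 Cc, 1 cc
normal: 1 out of 3 → fraction 1/3
Expected count = 1/3 × 150 = 50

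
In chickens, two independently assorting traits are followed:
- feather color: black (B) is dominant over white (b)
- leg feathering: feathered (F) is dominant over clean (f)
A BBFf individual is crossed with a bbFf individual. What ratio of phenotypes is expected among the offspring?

Dihybrid cross BBFf × bbFf — consider each gene separately:
feather color: BB × bb → 4 Bb → 4 B_ (out of 4)
leg feathering: Ff × Ff → 1 FF, 2 Ff, 1 ff → 3 F_ : 1 ff (out of 4)
Combine (counts out of 4 × 4 = 16): black/feathered (B_F_) = 4×3 = 12; black/clean (B_ff) = 4×1 = 4
Phenotype counts (out of 16): 12 black/feathered, 4 black/clean
Ratio: 3 black/feathered : 1 black/clean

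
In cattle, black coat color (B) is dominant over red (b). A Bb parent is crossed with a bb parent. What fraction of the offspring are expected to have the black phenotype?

Punnett square for Bb × bb:
Offspring genotypes: 2 Bb, 2 bb
Total offspring: 4
Count with target: 2
Probability: 2/4 = 1/2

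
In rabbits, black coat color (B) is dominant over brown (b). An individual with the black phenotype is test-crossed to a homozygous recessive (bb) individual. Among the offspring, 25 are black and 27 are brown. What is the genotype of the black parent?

Test cross: ? × bb
Offspring: 25 black, 27 brown — approximately 1:1.
A 1:1 ratio in a test cross indicates the unknown parent is heterozygous (Bb).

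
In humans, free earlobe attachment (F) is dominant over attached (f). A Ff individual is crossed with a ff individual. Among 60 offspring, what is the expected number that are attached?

Punnett square for Ff × ff:
Offspring genotypes: 2 Ff, 2 ff
free: 2, attached: 2
attached: 2 out of 4 → fraction 1/2
Expected count = 1/2 × 60 = 30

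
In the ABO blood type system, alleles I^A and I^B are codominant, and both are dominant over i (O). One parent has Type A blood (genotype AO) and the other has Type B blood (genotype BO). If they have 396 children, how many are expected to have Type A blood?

Cross: AO × BO
Possible offspring genotypes: 1 AB, 1 AO, 1 BO, 1 OO
Blood type counts: 1 Type AB, 1 Type A, 1 Type B, 1 Type O
Probability of Type A: 1/4
Expected count = 1/4 × 396 = 99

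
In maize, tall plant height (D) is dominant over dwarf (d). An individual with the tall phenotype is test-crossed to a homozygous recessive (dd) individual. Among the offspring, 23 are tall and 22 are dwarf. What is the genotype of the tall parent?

Test cross: ? × dd
Offspring: 23 tall, 22 dwarf — approximately 1:1.
A 1:1 ratio in a test cross indicates the unknown parent is heterozygous (Dd).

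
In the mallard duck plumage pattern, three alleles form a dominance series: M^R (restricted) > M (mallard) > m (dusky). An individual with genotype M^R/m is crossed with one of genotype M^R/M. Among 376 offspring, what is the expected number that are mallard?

Cross: M^R/m × M^R/M
Allele dominance: M^R > M > m
Offspring genotypes: 1 M^R/M^R, 1 M^R/M, 1 M^R/m, 1 M/m
Phenotype counts: 3 restricted, 1 mallard
mallard: 1 out of 4 → fraction 1/4
Expected count = 1/4 × 376 = 94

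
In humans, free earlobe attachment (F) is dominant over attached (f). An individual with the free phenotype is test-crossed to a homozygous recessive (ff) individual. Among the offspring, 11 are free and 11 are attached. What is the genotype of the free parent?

Test cross: ? × ff
Offspring: 11 free, 11 attached — approximately 1:1.
A 1:1 ratio in a test cross indicates the unknown parent is heterozygous (Ff).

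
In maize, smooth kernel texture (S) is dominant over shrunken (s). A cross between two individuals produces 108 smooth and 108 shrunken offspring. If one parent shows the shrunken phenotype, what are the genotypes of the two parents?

Observed offspring: 108 smooth, 108 shrunken
The observed ratio simplifies to 1:1. One parent shows shrunken, so its genotype must be ss. A 1:1 offspring split requires the other parent to be heterozygous (Ss).
Parent genotypes: ss × Ss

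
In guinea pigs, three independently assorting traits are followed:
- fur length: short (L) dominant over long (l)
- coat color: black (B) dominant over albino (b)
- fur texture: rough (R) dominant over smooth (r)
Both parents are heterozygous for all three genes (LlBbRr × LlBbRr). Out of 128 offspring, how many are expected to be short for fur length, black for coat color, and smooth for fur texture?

Trihybrid cross: LlBbRr × LlBbRr
Each trait segregates independently with a 3:1 phenotypic ratio, so each gene contributes 3/4 (dominant) or 1/4 (recessive).
Target: short (fur length), black (coat color), smooth (fur texture)
Probability = product of independent per-trait probabilities
= 3/4 × 3/4 × 1/4 = 9/64
Expected count = 9/64 × 128 = 18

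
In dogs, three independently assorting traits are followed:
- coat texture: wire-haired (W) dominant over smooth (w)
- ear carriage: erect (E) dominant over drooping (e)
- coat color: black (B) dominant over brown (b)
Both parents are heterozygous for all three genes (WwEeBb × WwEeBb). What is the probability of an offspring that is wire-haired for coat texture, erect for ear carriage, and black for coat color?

Trihybrid cross: WwEeBb × WwEeBb
Each trait segregates independently with a 3:1 phenotypic ratio, so each gene contributes 3/4 (dominant) or 1/4 (recessive).
Target: wire-haired (coat texture), erect (ear carriage), black (coat color)
Probability = product of independent per-trait probabilities
= 3/4 × 3/4 × 3/4 = 27/64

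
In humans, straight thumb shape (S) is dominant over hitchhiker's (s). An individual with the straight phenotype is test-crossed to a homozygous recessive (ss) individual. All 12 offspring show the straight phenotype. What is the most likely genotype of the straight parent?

Test cross: ? × ss
All offspring are straight.
If the unknown parent were heterozygous (Ss), about half of 12 offspring would be hitchhiker's; none are. The unknown parent is most likely homozygous dominant (SS).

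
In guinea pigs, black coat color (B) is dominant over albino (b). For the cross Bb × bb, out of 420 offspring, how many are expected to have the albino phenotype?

Punnett square for Bb × bb:
Offspring genotypes: 2 Bb, 2 bb
Total offspring: 4
Count with target: 2
Probability: 2/4 = 1/2
Expected count = 1/2 × 420 = 210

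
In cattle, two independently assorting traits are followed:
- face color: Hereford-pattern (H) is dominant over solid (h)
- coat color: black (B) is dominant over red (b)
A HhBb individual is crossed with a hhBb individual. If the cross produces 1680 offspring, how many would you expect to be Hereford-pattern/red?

Dihybrid cross HhBb × hhBb — consider each gene separately:
face color: Hh × hh → 2 Hh, 2 hh → 2 H_ : 2 hh (out of 4)
coat color: Bb × Bb → 1 BB, 2 Bb, 1 bb → 3 B_ : 1 bb (out of 4)
Combine (counts out of 4 × 4 = 16): Hereford-pattern/black (H_B_) = 2×3 = 6; Hereford-pattern/red (H_bb) = 2×1 = 2; solid/black (hhB_) = 2×3 = 6; solid/red (hhbb) = 2×1 = 2
Phenotype counts (out of 16): 6 Hereford-pattern/black, 2 Hereford-pattern/red, 6 solid/black, 2 solid/red
Hereford-pattern/red: 2 out of 16 → fraction 1/8
Expected count = 1/8 × 1680 = 210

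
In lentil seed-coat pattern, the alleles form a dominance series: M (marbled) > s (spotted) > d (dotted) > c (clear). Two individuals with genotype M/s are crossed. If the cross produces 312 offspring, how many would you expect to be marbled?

Cross: M/s × M/s
Allele dominance: M > s > d > c
Offspring genotypes: 1 M/M, 2 M/s, 1 s/s
Phenotype counts: 3 marbled, 1 spotted
marbled: 3 out of 4 → fraction 3/4
Expected count = 3/4 × 312 = 234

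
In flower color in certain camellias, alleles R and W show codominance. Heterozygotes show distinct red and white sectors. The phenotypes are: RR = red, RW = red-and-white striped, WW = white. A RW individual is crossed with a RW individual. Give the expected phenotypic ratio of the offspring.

Punnett square for RW × RW:
Offspring genotypes: 1 RR, 2 RW, 1 WW
Phenotype counts: 1 red, 2 red-and-white striped, 1 white
Ratio: 1 red : 2 red-and-white striped : 1 white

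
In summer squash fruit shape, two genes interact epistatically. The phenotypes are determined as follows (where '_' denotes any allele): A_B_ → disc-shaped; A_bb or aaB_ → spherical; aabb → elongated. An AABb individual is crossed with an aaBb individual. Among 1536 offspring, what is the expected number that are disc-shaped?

Cross: AABb × aaBb — consider each gene separately:
A gene: AA × aa → 4 Aa → 4 A_ (out of 4)
B gene: Bb × Bb → 1 BB, 2 Bb, 1 bb → 3 B_ : 1 bb (out of 4)
Genotype classes (out of 4 × 4 = 16): A_B_ = 4×3 = 12; A_bb = 4×1 = 4
Apply the phenotype rules: A_B_ (12) → disc-shaped; A_bb (4) → spherical
Phenotype counts (out of 16): 12 disc-shaped, 4 spherical
disc-shaped: 12 out of 16 → fraction 3/4
Expected count = 3/4 × 1536 = 1152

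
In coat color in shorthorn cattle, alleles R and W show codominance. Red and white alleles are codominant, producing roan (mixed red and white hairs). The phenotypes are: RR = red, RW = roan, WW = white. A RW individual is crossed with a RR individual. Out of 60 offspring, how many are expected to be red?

Punnett square for RW × RR:
Offspring genotypes: 2 RR, 2 RW
Phenotype counts: 2 red, 2 roan
red: 2 out of 4 → fraction 1/2
Expected count = 1/2 × 60 = 30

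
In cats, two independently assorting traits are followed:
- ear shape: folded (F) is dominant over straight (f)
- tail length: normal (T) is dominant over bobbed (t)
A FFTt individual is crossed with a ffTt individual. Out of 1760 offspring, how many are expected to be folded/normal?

Dihybrid cross FFTt × ffTt — consider each gene separately:
ear shape: FF × ff → 4 Ff → 4 F_ (out of 4)
tail length: Tt × Tt → 1 TT, 2 Tt, 1 tt → 3 T_ : 1 tt (out of 4)
Combine (counts out of 4 × 4 = 16): folded/normal (F_T_) = 4×3 = 12; folded/bobbed (F_tt) = 4×1 = 4
Phenotype counts (out of 16): 12 folded/normal, 4 folded/bobbed
folded/normal: 12 out of 16 → fraction 3/4
Expected count = 3/4 × 1760 = 1320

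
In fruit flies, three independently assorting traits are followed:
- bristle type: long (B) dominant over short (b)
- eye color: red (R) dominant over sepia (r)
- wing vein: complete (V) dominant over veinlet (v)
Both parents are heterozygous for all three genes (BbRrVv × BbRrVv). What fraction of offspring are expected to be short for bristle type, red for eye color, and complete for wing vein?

Trihybrid cross: BbRrVv × BbRrVv
Each trait segregates independently with a 3:1 phenotypic ratio, so each gene contributes 3/4 (dominant) or 1/4 (recessive).
Target: short (bristle type), red (eye color), complete (wing vein)
Probability = product of independent per-trait probabilities
= 1/4 × 3/4 × 3/4 = 9/64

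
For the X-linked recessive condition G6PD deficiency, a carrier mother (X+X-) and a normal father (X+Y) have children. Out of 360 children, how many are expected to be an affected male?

Cross: X+X- × X+Y
Offspring: 1 X+X+, 1 X+Y, 1 X+X-, 1 X-Y
Probability of an affected male: 1/4
Expected count = 1/4 × 360 = 90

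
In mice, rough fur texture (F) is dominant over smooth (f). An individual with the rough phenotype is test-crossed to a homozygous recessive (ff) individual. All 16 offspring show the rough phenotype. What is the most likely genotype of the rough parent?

Test cross: ? × ff
All offspring are rough.
If the unknown parent were heterozygous (Ff), about half of 16 offspring would be smooth; none are. The unknown parent is most likely homozygous dominant (FF).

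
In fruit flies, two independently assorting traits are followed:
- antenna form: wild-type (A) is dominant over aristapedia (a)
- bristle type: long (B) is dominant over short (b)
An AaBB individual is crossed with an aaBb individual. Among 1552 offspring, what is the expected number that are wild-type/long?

Dihybrid cross AaBB × aaBb — consider each gene separately:
antenna form: Aa × aa → 2 Aa, 2 aa → 2 A_ : 2 aa (out of 4)
bristle type: BB × Bb → 2 BB, 2 Bb → 4 B_ (out of 4)
Combine (counts out of 4 × 4 = 16): wild-type/long (A_B_) = 2×4 = 8; aristapedia/long (aaB_) = 2×4 = 8
Phenotype counts (out of 16): 8 wild-type/long, 8 aristapedia/long
wild-type/long: 8 out of 16 → fraction 1/2
Expected count = 1/2 × 1552 = 776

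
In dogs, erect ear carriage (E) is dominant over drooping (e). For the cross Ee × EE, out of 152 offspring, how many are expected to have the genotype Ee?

Punnett square for Ee × EE:
Offspring genotypes: 2 EE, 2 Ee
Total offspring: 4
Count with target: 2
Probability: 2/4 = 1/2
Expected count = 1/2 × 152 = 76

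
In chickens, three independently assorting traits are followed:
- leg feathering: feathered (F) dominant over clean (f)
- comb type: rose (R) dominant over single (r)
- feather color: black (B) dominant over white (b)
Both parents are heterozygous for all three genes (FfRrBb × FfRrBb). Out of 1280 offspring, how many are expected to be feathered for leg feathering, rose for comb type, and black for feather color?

Trihybrid cross: FfRrBb × FfRrBb
Each trait segregates independently with a 3:1 phenotypic ratio, so each gene contributes 3/4 (dominant) or 1/4 (recessive).
Target: feathered (leg feathering), rose (comb type), black (feather color)
Probability = product of independent per-trait probabilities
= 3/4 × 3/4 × 3/4 = 27/64
Expected count = 27/64 × 1280 = 540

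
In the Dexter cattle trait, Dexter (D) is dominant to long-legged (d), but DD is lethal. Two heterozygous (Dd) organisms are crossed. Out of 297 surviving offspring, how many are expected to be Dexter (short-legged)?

Cross: Dd × Dd
Punnett square offspring (before lethality): 1 DD, 2 Dd, 1 dd
The DD genotype is lethal (embryos die); surviving offspring: 2 Dd, 1 dd
Dexter (short-legged): 2 out of 3 → fraction 2/3
Expected count = 2/3 × 297 = 198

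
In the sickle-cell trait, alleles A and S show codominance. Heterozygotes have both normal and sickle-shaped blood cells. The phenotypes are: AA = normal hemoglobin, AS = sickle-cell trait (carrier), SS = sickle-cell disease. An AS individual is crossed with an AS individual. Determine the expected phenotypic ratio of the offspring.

Punnett square for AS × AS:
Offspring genotypes: 1 AA, 2 AS, 1 SS
Phenotype counts: 1 normal hemoglobin, 2 sickle-cell trait (carrier), 1 sickle-cell disease
Ratio: 1 normal hemoglobin : 2 sickle-cell trait (carrier) : 1 sickle-cell disease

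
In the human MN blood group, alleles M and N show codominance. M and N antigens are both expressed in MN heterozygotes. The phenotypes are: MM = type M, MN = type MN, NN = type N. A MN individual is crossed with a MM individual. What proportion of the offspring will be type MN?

Punnett square for MN × MM:
Offspring genotypes: 2 MM, 2 MN
Phenotype counts: 2 type M, 2 type MN
type MN: 2 out of 4
Probability: 2/4 = 1/2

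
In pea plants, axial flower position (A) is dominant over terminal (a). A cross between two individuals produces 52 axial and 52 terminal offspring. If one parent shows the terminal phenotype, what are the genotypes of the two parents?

Observed offspring: 52 axial, 52 terminal
The observed ratio simplifies to 1:1. One parent shows terminal, so its genotype must be aa. A 1:1 offspring split requires the other parent to be heterozygous (Aa).
Parent genotypes: aa × Aa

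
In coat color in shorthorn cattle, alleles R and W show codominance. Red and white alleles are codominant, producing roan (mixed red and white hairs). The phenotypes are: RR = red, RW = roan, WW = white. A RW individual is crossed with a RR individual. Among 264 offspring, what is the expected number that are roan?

Punnett square for RW × RR:
Offspring genotypes: 2 RR, 2 RW
Phenotype counts: 2 red, 2 roan
roan: 2 out of 4 → fraction 1/2
Expected count = 1/2 × 264 = 132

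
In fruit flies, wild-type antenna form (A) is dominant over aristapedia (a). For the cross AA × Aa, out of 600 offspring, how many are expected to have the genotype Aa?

Punnett square for AA × Aa:
Offspring genotypes: 2 AA, 2 Aa
Total offspring: 4
Count with target: 2
Probability: 2/4 = 1/2
Expected count = 1/2 × 600 = 300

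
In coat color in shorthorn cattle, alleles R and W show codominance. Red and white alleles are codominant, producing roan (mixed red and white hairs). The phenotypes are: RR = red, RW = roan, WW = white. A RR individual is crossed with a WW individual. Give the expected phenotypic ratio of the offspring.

Punnett square for RR × WW:
Offspring genotypes: 4 RW
Phenotype counts: 4 roan
Ratio: all roan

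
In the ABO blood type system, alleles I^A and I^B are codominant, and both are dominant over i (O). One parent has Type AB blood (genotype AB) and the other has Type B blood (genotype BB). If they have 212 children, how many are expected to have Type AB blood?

Cross: AB × BB
Possible offspring genotypes: 2 AB, 2 BB
Blood type counts: 2 Type AB, 2 Type B
Probability of Type AB: 2/4 = 1/2
Expected count = 1/2 × 212 = 106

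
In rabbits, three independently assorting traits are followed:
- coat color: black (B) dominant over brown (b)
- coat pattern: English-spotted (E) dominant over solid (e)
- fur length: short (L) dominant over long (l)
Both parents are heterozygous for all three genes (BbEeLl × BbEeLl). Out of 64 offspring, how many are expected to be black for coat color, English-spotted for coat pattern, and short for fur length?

Trihybrid cross: BbEeLl × BbEeLl
Each trait segregates independently with a 3:1 phenotypic ratio, so each gene contributes 3/4 (dominant) or 1/4 (recessive).
Target: black (coat color), English-spotted (coat pattern), short (fur length)
Probability = product of independent per-trait probabilities
= 3/4 × 3/4 × 3/4 = 27/64
Expected count = 27/64 × 64 = 27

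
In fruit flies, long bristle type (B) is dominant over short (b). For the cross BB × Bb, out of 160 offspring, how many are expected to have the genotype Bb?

Punnett square for BB × Bb:
Offspring genotypes: 2 BB, 2 Bb
Total offspring: 4
Count with target: 2
Probability: 2/4 = 1/2
Expected count = 1/2 × 160 = 80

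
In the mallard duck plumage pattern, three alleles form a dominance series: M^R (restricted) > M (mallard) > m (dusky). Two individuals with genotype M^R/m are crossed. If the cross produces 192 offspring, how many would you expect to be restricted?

Cross: M^R/m × M^R/m
Allele dominance: M^R > M > m
Offspring genotypes: 1 M^R/M^R, 2 M^R/m, 1 m/m
Phenotype counts: 3 restricted, 1 dusky
restricted: 3 out of 4 → fraction 3/4
Expected count = 3/4 × 192 = 144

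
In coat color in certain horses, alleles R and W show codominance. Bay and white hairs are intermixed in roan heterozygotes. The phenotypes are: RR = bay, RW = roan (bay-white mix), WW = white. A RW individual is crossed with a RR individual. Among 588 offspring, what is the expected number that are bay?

Punnett square for RW × RR:
Offspring genotypes: 2 RR, 2 RW
Phenotype counts: 2 bay, 2 roan (bay-white mix)
bay: 2 out of 4 → fraction 1/2
Expected count = 1/2 × 588 = 294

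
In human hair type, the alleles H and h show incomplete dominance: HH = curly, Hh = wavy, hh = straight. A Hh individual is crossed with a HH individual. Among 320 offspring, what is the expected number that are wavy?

Punnett square for Hh × HH:
Offspring genotypes: 2 HH, 2 Hh
Phenotype counts: 2 curly, 2 wavy
wavy: 2 out of 4 → fraction 1/2
Expected count = 1/2 × 320 = 160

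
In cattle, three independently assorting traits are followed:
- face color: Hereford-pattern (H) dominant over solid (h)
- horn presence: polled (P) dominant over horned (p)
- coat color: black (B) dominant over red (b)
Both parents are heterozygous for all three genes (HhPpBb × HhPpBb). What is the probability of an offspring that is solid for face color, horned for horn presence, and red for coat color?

Trihybrid cross: HhPpBb × HhPpBb
Each trait segregates independently with a 3:1 phenotypic ratio, so each gene contributes 3/4 (dominant) or 1/4 (recessive).
Target: solid (face color), horned (horn presence), red (coat color)
Probability = product of independent per-trait probabilities
= 1/4 × 1/4 × 1/4 = 1/64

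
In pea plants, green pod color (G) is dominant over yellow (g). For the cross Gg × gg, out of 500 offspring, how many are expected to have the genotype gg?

Punnett square for Gg × gg:
Offspring genotypes: 2 Gg, 2 gg
Total offspring: 4
Count with target: 2
Probability: 2/4 = 1/2
Expected count = 1/2 × 500 = 250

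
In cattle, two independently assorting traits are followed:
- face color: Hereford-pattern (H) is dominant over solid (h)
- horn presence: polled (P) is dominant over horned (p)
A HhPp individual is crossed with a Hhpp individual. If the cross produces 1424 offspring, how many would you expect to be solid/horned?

Dihybrid cross HhPp × Hhpp — consider each gene separately:
face color: Hh × Hh → 1 HH, 2 Hh, 1 hh → 3 H_ : 1 hh (out of 4)
horn presence: Pp × pp → 2 Pp, 2 pp → 2 P_ : 2 pp (out of 4)
Combine (counts out of 4 × 4 = 16): Hereford-pattern/polled (H_P_) = 3×2 = 6; Hereford-pattern/horned (H_pp) = 3×2 = 6; solid/polled (hhP_) = 1×2 = 2; solid/horned (hhpp) = 1×2 = 2
Phenotype counts (out of 16): 6 Hereford-pattern/polled, 6 Hereford-pattern/horned, 2 solid/polled, 2 solid/horned
solid/horned: 2 out of 16 → fraction 1/8
Expected count = 1/8 × 1424 = 178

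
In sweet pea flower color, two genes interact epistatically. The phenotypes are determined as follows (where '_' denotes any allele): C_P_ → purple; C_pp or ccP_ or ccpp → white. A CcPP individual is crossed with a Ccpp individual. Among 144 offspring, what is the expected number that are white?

Cross: CcPP × Ccpp — consider each gene separately:
C gene: Cc × Cc → 1 CC, 2 Cc, 1 cc → 3 C_ : 1 cc (out of 4)
P gene: PP × pp → 4 Pp → 4 P_ (out of 4)
Genotype classes (out of 4 × 4 = 16): C_P_ = 3×4 = 12; ccP_ = 1×4 = 4
Apply the phenotype rules: C_P_ (12) → purple; ccP_ (4) → white
Phenotype counts (out of 16): 12 purple, 4 white
white: 4 out of 16 → fraction 1/4
Expected count = 1/4 × 144 = 36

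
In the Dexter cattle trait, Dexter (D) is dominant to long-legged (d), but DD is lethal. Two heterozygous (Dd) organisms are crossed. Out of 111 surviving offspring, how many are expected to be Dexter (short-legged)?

Cross: Dd × Dd
Punnett square offspring (before lethality): 1 DD, 2 Dd, 1 dd
The DD genotype is lethal (embryos die); surviving offspring: 2 Dd, 1 dd
Dexter (short-legged): 2 out of 3 → fraction 2/3
Expected count = 2/3 × 111 = 74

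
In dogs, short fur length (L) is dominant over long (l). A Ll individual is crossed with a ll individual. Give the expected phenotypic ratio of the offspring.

Punnett square for Ll × ll:
Offspring genotypes: 2 Ll, 2 ll
short: 2, long: 2
Ratio: 1:1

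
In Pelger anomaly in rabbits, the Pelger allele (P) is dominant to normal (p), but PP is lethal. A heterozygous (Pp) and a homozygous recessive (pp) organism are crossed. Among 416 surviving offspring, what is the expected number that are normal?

Cross: Pp × pp
Punnett square offspring (before lethality): 2 Pp, 2 pp
No PP offspring are produced in this cross.
normal: 2 out of 4 → fraction 1/2
Expected count = 1/2 × 416 = 208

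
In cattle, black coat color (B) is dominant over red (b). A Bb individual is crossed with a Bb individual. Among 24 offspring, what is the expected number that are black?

Punnett square for Bb × Bb:
Offspring genotypes: 1 BB, 2 Bb, 1 bb
black: 3, red: 1
black: 3 out of 4 → fraction 3/4
Expected count = 3/4 × 24 = 18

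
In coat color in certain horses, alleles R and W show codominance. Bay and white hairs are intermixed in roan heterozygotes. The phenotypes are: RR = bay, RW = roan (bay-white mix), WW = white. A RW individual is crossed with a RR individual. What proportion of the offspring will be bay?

Punnett square for RW × RR:
Offspring genotypes: 2 RR, 2 RW
Phenotype counts: 2 bay, 2 roan (bay-white mix)
bay: 2 out of 4
Probability: 2/4 = 1/2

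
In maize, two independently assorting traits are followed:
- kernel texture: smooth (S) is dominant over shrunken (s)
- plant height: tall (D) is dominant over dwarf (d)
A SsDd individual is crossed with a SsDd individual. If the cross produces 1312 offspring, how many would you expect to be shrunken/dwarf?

Dihybrid cross SsDd × SsDd — consider each gene separately:
kernel texture: Ss × Ss → 1 SS, 2 Ss, 1 ss → 3 S_ : 1 ss (out of 4)
plant height: Dd × Dd → 1 DD, 2 Dd, 1 dd → 3 D_ : 1 dd (out of 4)
Combine (counts out of 4 × 4 = 16): smooth/tall (S_D_) = 3×3 = 9; smooth/dwarf (S_dd) = 3×1 = 3; shrunken/tall (ssD_) = 1×3 = 3; shrunken/dwarf (ssdd) = 1×1 = 1
Phenotype counts (out of 16): 9 smooth/tall, 3 smooth/dwarf, 3 shrunken/tall, 1 shrunken/dwarf
shrunken/dwarf: 1 out of 16 → fraction 1/16
Expected count = 1/16 × 1312 = 82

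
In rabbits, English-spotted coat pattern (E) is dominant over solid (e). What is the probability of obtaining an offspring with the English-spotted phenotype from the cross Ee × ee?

Punnett square for Ee × ee:
Offspring genotypes: 2 Ee, 2 ee
Total offspring: 4
Count with target: 2
Probability: 2/4 = 1/2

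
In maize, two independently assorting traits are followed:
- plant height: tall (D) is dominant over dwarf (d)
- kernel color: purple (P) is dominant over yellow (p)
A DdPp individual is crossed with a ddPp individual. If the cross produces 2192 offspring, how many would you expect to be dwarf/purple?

Dihybrid cross DdPp × ddPp — consider each gene separately:
plant height: Dd × dd → 2 Dd, 2 dd → 2 D_ : 2 dd (out of 4)
kernel color: Pp × Pp → 1 PP, 2 Pp, 1 pp → 3 P_ : 1 pp (out of 4)
Combine (counts out of 4 × 4 = 16): tall/purple (D_P_) = 2×3 = 6; tall/yellow (D_pp) = 2×1 = 2; dwarf/purple (ddP_) = 2×3 = 6; dwarf/yellow (ddpp) = 2×1 = 2
Phenotype counts (out of 16): 6 tall/purple, 2 tall/yellow, 6 dwarf/purple, 2 dwarf/yellow
dwarf/purple: 6 out of 16 → fraction 3/8
Expected count = 3/8 × 2192 = 822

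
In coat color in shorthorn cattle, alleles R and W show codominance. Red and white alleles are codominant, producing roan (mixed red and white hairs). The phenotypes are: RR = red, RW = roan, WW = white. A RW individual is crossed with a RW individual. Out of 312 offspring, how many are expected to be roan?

Punnett square for RW × RW:
Offspring genotypes: 1 RR, 2 RW, 1 WW
Phenotype counts: 1 red, 2 roan, 1 white
roan: 2 out of 4 → fraction 1/2
Expected count = 1/2 × 312 = 156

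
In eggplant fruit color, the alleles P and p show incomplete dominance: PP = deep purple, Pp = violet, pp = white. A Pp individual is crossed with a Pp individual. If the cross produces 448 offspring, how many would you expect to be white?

Punnett square for Pp × Pp:
Offspring genotypes: 1 PP, 2 Pp, 1 pp
Phenotype counts: 1 deep purple, 2 violet, 1 white
white: 1 out of 4 → fraction 1/4
Expected count = 1/4 × 448 = 112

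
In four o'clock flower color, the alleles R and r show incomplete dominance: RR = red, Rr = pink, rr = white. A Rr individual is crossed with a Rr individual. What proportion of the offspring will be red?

Punnett square for Rr × Rr:
Offspring genotypes: 1 RR, 2 Rr, 1 rr
Phenotype counts: 1 red, 2 pink, 1 white
red: 1 out of 4
Probability: 1/4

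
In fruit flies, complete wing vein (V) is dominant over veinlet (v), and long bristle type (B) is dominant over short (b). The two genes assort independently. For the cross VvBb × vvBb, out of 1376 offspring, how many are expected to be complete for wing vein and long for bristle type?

Dihybrid cross VvBb × vvBb — consider each gene separately:
wing vein: Vv × vv → 2 Vv, 2 vv → 2 V_ : 2 vv (out of 4)
bristle type: Bb × Bb → 1 BB, 2 Bb, 1 bb → 3 B_ : 1 bb (out of 4)
Looking for: complete (V_) and long (B_)
P(complete) = 2/4, P(long) = 3/4
P(both) = 2/4 × 3/4 = 6/16 = 3/8
Expected count = 3/8 × 1376 = 516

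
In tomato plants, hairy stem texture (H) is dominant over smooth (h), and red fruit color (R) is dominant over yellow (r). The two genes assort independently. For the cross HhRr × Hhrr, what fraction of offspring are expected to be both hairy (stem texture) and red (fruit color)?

Dihybrid cross HhRr × Hhrr — consider each gene separately:
stem texture: Hh × Hh → 1 HH, 2 Hh, 1 hh → 3 H_ : 1 hh (out of 4)
fruit color: Rr × rr → 2 Rr, 2 rr → 2 R_ : 2 rr (out of 4)
Looking for: hairy (H_) and red (R_)
P(hairy) = 3/4, P(red) = 2/4
P(both) = 3/4 × 2/4 = 6/16 = 3/8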